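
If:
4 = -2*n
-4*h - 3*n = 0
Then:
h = 3/2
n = -2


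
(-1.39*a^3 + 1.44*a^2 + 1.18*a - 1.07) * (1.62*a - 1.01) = -2.2518*a^4 + 3.7367*a^3 + 0.4572*a^2 - 2.9252*a + 1.0807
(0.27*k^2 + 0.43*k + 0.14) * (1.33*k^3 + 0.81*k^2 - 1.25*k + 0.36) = 0.3591*k^5 + 0.7906*k^4 + 0.197*k^3 - 0.3269*k^2 - 0.0202*k + 0.0504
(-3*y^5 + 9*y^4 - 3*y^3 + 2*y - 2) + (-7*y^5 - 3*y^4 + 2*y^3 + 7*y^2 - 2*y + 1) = -10*y^5 + 6*y^4 - y^3 + 7*y^2 - 1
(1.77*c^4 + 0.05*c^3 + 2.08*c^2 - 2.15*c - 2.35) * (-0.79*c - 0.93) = -1.3983*c^5 - 1.6856*c^4 - 1.6897*c^3 - 0.2359*c^2 + 3.856*c + 2.1855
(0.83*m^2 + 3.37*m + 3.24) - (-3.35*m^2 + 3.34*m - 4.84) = 4.18*m^2 + 0.0300000000000002*m + 8.08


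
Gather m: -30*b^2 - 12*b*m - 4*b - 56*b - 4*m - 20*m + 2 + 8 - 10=-30*b^2 - 60*b + m*(-12*b - 24)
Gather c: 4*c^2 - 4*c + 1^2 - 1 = 4*c^2 - 4*c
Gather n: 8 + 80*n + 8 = 80*n + 16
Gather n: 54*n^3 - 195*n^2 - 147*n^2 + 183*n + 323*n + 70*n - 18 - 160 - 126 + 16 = 54*n^3 - 342*n^2 + 576*n - 288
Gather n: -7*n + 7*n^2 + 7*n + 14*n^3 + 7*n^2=14*n^3 + 14*n^2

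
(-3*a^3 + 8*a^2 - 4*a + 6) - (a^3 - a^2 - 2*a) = -4*a^3 + 9*a^2 - 2*a + 6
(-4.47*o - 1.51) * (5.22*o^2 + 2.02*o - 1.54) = -23.3334*o^3 - 16.9116*o^2 + 3.8336*o + 2.3254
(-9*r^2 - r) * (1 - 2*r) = 18*r^3 - 7*r^2 - r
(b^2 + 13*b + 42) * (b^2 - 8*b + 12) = b^4 + 5*b^3 - 50*b^2 - 180*b + 504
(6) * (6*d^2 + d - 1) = 36*d^2 + 6*d - 6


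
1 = 1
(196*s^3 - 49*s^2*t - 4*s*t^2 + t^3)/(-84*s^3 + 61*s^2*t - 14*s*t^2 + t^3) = (-7*s - t)/(3*s - t)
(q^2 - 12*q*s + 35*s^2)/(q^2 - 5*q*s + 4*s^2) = (q^2 - 12*q*s + 35*s^2)/(q^2 - 5*q*s + 4*s^2)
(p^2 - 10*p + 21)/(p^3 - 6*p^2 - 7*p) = (p - 3)/(p*(p + 1))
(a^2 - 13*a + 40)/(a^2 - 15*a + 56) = (a - 5)/(a - 7)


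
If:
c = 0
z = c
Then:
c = 0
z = 0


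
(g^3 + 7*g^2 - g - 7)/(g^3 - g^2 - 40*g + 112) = (g^2 - 1)/(g^2 - 8*g + 16)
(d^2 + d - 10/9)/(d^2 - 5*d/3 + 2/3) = (d + 5/3)/(d - 1)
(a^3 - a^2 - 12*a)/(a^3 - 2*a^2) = (a^2 - a - 12)/(a*(a - 2))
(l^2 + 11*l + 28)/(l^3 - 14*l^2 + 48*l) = (l^2 + 11*l + 28)/(l*(l^2 - 14*l + 48))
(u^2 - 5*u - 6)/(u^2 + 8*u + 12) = (u^2 - 5*u - 6)/(u^2 + 8*u + 12)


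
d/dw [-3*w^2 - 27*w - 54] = -6*w - 27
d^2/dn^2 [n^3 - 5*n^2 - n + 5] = 6*n - 10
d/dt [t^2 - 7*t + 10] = 2*t - 7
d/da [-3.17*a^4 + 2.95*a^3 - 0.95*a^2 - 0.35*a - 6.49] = -12.68*a^3 + 8.85*a^2 - 1.9*a - 0.35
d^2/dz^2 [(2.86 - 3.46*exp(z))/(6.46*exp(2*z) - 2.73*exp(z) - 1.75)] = (-144.391336*exp(4*z) + 416.389636*exp(3*z) - 386.006964*exp(2*z) + 167.174644*exp(z) - 24.2599)*exp(z)/(269.586136*exp(6*z) - 341.781804*exp(5*z) - 74.653698*exp(4*z) + 164.829483*exp(3*z) + 20.223525*exp(2*z) - 25.081875*exp(z) - 5.359375)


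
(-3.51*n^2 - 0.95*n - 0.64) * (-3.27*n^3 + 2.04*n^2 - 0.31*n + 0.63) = 11.4777*n^5 - 4.0539*n^4 + 1.2429*n^3 - 3.2224*n^2 - 0.4001*n - 0.4032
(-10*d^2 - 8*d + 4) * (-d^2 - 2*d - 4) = 10*d^4 + 28*d^3 + 52*d^2 + 24*d - 16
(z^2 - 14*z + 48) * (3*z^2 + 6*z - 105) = 3*z^4 - 36*z^3 - 45*z^2 + 1758*z - 5040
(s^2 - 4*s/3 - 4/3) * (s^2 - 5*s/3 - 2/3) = s^4 - 3*s^3 + 2*s^2/9 + 28*s/9 + 8/9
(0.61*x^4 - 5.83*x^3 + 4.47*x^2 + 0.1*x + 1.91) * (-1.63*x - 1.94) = -0.9943*x^5 + 8.3195*x^4 + 4.0241*x^3 - 8.8348*x^2 - 3.3073*x - 3.7054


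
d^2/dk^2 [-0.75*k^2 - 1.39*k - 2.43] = -1.50000000000000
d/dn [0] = 0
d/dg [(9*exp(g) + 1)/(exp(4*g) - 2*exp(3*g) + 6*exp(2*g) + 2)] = (-2*(9*exp(g) + 1)*(2*exp(2*g) - 3*exp(g) + 6)*exp(g) + 9*exp(4*g) - 18*exp(3*g) + 54*exp(2*g) + 18)*exp(g)/(exp(4*g) - 2*exp(3*g) + 6*exp(2*g) + 2)^2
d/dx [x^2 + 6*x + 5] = 2*x + 6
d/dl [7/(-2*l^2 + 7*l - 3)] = 7*(4*l - 7)/(2*l^2 - 7*l + 3)^2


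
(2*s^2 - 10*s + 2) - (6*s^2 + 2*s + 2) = -4*s^2 - 12*s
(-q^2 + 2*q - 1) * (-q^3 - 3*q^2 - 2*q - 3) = q^5 + q^4 - 3*q^3 + 2*q^2 - 4*q + 3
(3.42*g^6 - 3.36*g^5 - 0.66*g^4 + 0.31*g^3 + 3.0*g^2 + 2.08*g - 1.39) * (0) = 0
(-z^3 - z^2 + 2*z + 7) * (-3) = 3*z^3 + 3*z^2 - 6*z - 21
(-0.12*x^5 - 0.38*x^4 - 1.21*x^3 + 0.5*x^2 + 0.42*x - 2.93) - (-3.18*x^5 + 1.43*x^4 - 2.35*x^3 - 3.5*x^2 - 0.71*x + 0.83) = 3.06*x^5 - 1.81*x^4 + 1.14*x^3 + 4.0*x^2 + 1.13*x - 3.76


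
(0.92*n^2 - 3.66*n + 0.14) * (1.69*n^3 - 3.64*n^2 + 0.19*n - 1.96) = 1.5548*n^5 - 9.5342*n^4 + 13.7338*n^3 - 3.0082*n^2 + 7.2002*n - 0.2744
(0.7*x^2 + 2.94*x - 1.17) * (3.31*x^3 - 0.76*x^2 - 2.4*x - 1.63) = 2.317*x^5 + 9.1994*x^4 - 7.7871*x^3 - 7.3078*x^2 - 1.9842*x + 1.9071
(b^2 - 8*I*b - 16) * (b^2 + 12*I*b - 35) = b^4 + 4*I*b^3 + 45*b^2 + 88*I*b + 560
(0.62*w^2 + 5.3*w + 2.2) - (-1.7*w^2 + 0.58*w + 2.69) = 2.32*w^2 + 4.72*w - 0.49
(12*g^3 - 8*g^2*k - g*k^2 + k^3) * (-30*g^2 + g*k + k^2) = -360*g^5 + 252*g^4*k + 34*g^3*k^2 - 39*g^2*k^3 + k^5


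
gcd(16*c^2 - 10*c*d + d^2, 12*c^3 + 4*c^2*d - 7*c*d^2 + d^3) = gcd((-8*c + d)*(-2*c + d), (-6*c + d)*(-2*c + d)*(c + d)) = 2*c - d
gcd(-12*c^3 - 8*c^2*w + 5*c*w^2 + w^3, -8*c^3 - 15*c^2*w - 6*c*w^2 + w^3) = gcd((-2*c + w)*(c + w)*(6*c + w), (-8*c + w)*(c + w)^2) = c + w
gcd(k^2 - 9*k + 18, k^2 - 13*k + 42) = k - 6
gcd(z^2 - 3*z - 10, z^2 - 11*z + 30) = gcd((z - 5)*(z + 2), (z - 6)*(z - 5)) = z - 5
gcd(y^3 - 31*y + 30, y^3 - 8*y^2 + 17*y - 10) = y^2 - 6*y + 5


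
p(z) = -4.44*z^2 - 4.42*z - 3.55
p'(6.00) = -57.70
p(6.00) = -189.91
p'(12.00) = -110.98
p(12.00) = -695.95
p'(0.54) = -9.22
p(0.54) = -7.23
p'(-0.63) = 1.17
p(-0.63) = -2.53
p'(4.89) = -47.84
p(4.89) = -131.33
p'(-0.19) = -2.73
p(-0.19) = -2.87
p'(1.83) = -20.67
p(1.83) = -26.51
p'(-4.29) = 33.68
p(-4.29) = -66.30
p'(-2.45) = 17.34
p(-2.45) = -19.37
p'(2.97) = -30.79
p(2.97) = -55.84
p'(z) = -8.88*z - 4.42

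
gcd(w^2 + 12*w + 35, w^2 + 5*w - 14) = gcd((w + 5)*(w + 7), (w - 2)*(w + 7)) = w + 7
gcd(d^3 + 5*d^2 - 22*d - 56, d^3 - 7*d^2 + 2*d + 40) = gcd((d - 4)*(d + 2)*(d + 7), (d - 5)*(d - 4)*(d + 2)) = d^2 - 2*d - 8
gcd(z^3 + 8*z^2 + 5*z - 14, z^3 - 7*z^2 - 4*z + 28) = z + 2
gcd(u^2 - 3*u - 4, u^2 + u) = u + 1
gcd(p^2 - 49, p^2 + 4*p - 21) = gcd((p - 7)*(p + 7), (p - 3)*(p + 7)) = p + 7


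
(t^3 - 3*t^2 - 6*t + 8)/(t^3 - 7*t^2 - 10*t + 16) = (t - 4)/(t - 8)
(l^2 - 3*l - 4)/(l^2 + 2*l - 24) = (l + 1)/(l + 6)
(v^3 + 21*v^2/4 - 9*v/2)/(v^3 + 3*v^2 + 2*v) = (4*v^2 + 21*v - 18)/(4*(v^2 + 3*v + 2))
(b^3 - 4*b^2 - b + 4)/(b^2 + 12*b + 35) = (b^3 - 4*b^2 - b + 4)/(b^2 + 12*b + 35)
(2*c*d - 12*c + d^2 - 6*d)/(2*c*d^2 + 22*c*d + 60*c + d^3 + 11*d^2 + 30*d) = (d - 6)/(d^2 + 11*d + 30)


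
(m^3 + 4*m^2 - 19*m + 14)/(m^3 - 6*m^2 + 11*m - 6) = (m + 7)/(m - 3)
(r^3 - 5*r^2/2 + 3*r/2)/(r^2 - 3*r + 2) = r*(2*r - 3)/(2*(r - 2))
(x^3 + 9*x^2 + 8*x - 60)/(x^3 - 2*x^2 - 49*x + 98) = (x^2 + 11*x + 30)/(x^2 - 49)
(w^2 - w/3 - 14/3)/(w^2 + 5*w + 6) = (w - 7/3)/(w + 3)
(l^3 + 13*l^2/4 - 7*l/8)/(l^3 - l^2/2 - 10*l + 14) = l*(4*l - 1)/(4*(l^2 - 4*l + 4))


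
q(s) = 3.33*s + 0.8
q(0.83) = 3.56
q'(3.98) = 3.33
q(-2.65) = -8.02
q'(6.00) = 3.33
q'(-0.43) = 3.33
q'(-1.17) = 3.33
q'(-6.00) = 3.33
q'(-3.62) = 3.33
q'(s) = 3.33000000000000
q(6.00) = 20.78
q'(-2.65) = 3.33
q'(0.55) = 3.33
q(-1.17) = -3.10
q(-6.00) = -19.18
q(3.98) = 14.05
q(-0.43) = -0.63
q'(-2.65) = 3.33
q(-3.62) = -11.25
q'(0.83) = 3.33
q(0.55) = 2.63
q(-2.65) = -8.02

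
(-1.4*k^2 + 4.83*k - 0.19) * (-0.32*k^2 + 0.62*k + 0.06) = 0.448*k^4 - 2.4136*k^3 + 2.9714*k^2 + 0.172*k - 0.0114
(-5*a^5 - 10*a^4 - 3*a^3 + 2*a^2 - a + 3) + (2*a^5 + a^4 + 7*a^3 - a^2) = -3*a^5 - 9*a^4 + 4*a^3 + a^2 - a + 3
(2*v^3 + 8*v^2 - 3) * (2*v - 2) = 4*v^4 + 12*v^3 - 16*v^2 - 6*v + 6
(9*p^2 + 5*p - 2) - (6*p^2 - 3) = 3*p^2 + 5*p + 1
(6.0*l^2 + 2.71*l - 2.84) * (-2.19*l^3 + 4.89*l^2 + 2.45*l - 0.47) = -13.14*l^5 + 23.4051*l^4 + 34.1715*l^3 - 10.0681*l^2 - 8.2317*l + 1.3348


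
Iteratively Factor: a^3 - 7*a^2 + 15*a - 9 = (a - 3)*(a^2 - 4*a + 3) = (a - 3)^2*(a - 1)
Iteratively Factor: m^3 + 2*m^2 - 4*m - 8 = (m + 2)*(m^2 - 4) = (m + 2)^2*(m - 2)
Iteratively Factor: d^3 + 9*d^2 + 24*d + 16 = (d + 4)*(d^2 + 5*d + 4) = (d + 1)*(d + 4)*(d + 4)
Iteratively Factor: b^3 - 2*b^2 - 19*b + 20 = (b - 1)*(b^2 - b - 20) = (b - 5)*(b - 1)*(b + 4)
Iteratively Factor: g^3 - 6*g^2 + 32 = (g - 4)*(g^2 - 2*g - 8) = (g - 4)*(g + 2)*(g - 4)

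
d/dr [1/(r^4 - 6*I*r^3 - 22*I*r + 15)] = 2*(-2*r^3 + 9*I*r^2 + 11*I)/(r^4 - 6*I*r^3 - 22*I*r + 15)^2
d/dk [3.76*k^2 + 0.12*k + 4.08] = 7.52*k + 0.12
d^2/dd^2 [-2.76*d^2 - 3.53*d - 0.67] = -5.52000000000000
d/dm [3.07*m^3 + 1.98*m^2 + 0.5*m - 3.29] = 9.21*m^2 + 3.96*m + 0.5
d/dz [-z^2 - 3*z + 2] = -2*z - 3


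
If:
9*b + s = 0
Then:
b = -s/9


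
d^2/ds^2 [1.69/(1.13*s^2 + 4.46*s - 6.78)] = (-4.315922*s^2 - 17.034524*s + 1.69*(2.26*s + 4.46)*(4.52*s + 8.92) + 25.895532)/(1.13*s^2 + 4.46*s - 6.78)^3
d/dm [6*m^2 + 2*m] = 12*m + 2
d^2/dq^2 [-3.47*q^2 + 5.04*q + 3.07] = -6.94000000000000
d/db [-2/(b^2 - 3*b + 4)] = 2*(2*b - 3)/(b^2 - 3*b + 4)^2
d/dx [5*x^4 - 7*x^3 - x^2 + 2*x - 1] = 20*x^3 - 21*x^2 - 2*x + 2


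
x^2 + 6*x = x*(x + 6)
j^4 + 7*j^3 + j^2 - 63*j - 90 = (j - 3)*(j + 2)*(j + 3)*(j + 5)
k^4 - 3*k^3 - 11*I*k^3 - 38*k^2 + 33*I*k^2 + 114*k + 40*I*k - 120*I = (k - 3)*(k - 5*I)*(k - 4*I)*(k - 2*I)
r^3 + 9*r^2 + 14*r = r*(r + 2)*(r + 7)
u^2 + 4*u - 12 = (u - 2)*(u + 6)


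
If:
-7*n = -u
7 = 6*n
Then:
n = 7/6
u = 49/6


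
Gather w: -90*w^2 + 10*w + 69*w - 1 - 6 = -90*w^2 + 79*w - 7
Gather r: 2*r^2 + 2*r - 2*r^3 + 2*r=-2*r^3 + 2*r^2 + 4*r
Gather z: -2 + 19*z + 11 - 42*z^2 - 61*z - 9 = -42*z^2 - 42*z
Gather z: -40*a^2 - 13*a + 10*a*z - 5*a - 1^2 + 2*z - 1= -40*a^2 - 18*a + z*(10*a + 2) - 2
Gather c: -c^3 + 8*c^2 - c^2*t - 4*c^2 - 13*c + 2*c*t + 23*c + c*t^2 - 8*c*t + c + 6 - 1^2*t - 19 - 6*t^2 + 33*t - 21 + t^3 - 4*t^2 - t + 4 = -c^3 + c^2*(4 - t) + c*(t^2 - 6*t + 11) + t^3 - 10*t^2 + 31*t - 30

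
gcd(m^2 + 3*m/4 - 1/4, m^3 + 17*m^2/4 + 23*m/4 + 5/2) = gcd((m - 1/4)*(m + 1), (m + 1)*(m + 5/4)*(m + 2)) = m + 1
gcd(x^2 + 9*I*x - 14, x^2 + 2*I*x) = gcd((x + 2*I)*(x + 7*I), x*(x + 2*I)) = x + 2*I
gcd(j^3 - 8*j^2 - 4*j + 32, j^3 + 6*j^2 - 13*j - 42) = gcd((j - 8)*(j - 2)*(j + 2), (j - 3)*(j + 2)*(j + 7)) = j + 2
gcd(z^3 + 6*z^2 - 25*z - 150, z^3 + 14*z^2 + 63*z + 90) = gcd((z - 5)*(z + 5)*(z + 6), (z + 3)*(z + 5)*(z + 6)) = z^2 + 11*z + 30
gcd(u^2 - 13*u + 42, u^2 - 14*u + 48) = u - 6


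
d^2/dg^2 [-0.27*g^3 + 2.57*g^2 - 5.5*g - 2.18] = 5.14 - 1.62*g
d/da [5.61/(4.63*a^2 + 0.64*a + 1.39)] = (-51.9486*a - 3.5904)/(4.63*a^2 + 0.64*a + 1.39)^2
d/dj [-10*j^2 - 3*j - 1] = -20*j - 3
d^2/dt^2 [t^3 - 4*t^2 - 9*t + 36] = 6*t - 8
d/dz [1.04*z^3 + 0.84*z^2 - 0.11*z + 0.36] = 3.12*z^2 + 1.68*z - 0.11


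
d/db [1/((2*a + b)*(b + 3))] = -(2*a + 2*b + 3)/((2*a + b)^2*(b + 3)^2)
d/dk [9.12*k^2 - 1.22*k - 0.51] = 18.24*k - 1.22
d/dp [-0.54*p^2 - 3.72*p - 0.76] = -1.08*p - 3.72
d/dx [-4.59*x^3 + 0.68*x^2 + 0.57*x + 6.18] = -13.77*x^2 + 1.36*x + 0.57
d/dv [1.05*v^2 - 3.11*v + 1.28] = 2.1*v - 3.11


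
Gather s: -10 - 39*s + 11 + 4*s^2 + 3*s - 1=4*s^2 - 36*s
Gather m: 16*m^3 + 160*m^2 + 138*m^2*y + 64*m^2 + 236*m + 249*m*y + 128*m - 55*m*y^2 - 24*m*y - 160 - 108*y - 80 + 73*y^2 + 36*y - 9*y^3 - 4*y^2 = 16*m^3 + m^2*(138*y + 224) + m*(-55*y^2 + 225*y + 364) - 9*y^3 + 69*y^2 - 72*y - 240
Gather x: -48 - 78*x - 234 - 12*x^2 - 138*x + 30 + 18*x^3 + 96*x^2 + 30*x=18*x^3 + 84*x^2 - 186*x - 252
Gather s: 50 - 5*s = 50 - 5*s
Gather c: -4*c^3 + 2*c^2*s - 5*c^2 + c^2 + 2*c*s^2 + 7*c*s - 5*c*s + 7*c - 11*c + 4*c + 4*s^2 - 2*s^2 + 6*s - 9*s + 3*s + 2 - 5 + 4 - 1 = -4*c^3 + c^2*(2*s - 4) + c*(2*s^2 + 2*s) + 2*s^2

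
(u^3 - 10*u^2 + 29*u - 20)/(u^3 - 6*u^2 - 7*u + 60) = (u - 1)/(u + 3)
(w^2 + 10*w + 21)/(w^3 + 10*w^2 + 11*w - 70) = (w + 3)/(w^2 + 3*w - 10)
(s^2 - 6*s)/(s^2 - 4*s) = (s - 6)/(s - 4)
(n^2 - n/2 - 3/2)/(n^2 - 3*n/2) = (n + 1)/n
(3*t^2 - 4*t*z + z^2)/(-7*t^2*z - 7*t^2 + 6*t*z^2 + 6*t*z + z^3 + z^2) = (-3*t + z)/(7*t*z + 7*t + z^2 + z)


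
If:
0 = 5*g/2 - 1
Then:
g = 2/5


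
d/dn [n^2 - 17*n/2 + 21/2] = 2*n - 17/2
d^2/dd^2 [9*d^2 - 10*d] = 18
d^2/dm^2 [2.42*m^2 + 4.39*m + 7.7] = 4.84000000000000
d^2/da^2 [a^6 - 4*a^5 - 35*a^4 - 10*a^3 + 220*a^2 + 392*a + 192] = 30*a^4 - 80*a^3 - 420*a^2 - 60*a + 440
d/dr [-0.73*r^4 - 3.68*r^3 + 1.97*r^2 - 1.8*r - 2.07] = -2.92*r^3 - 11.04*r^2 + 3.94*r - 1.8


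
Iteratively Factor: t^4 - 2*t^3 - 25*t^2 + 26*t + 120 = (t + 4)*(t^3 - 6*t^2 - t + 30) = (t - 5)*(t + 4)*(t^2 - t - 6) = (t - 5)*(t - 3)*(t + 4)*(t + 2)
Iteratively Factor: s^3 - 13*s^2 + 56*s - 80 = (s - 5)*(s^2 - 8*s + 16) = (s - 5)*(s - 4)*(s - 4)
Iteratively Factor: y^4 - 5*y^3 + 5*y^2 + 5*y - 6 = (y - 3)*(y^3 - 2*y^2 - y + 2) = (y - 3)*(y - 2)*(y^2 - 1) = (y - 3)*(y - 2)*(y - 1)*(y + 1)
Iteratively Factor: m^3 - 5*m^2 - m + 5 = (m - 1)*(m^2 - 4*m - 5) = (m - 1)*(m + 1)*(m - 5)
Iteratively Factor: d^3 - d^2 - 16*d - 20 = (d + 2)*(d^2 - 3*d - 10) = (d - 5)*(d + 2)*(d + 2)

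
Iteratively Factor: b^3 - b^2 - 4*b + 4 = (b - 1)*(b^2 - 4) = (b - 1)*(b + 2)*(b - 2)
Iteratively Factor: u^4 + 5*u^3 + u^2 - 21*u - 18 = (u + 3)*(u^3 + 2*u^2 - 5*u - 6) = (u + 1)*(u + 3)*(u^2 + u - 6) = (u + 1)*(u + 3)^2*(u - 2)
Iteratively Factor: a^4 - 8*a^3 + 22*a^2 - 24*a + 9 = (a - 1)*(a^3 - 7*a^2 + 15*a - 9) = (a - 1)^2*(a^2 - 6*a + 9) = (a - 3)*(a - 1)^2*(a - 3)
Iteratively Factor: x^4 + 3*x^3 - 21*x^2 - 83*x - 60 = (x + 3)*(x^3 - 21*x - 20) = (x - 5)*(x + 3)*(x^2 + 5*x + 4) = (x - 5)*(x + 1)*(x + 3)*(x + 4)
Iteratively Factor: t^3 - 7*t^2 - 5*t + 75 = (t - 5)*(t^2 - 2*t - 15) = (t - 5)*(t + 3)*(t - 5)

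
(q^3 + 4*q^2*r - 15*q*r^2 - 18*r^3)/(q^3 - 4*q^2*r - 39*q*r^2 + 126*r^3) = (q + r)/(q - 7*r)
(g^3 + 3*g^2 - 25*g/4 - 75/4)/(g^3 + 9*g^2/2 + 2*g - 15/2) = (g - 5/2)/(g - 1)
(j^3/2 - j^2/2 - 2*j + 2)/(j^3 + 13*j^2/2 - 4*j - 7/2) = (j^2 - 4)/(2*j^2 + 15*j + 7)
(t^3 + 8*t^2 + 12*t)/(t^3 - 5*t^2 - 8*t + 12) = t*(t + 6)/(t^2 - 7*t + 6)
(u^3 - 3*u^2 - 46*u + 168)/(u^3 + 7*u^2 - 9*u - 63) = (u^2 - 10*u + 24)/(u^2 - 9)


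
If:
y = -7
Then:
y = -7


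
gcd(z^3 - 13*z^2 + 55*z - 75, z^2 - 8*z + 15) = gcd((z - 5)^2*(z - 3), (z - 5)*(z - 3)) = z^2 - 8*z + 15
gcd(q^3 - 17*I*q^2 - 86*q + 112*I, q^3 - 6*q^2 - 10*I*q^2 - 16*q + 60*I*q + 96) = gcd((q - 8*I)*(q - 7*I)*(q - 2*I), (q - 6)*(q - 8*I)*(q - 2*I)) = q^2 - 10*I*q - 16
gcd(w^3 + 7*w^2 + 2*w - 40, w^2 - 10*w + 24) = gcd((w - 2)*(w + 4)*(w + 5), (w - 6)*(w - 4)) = 1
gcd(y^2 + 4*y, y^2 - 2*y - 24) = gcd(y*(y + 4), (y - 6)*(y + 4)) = y + 4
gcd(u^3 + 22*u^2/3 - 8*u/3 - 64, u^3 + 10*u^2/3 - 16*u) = u^2 + 10*u/3 - 16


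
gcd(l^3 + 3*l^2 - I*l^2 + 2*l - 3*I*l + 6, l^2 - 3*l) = 1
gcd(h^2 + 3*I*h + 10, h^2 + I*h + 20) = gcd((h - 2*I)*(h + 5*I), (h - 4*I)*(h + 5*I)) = h + 5*I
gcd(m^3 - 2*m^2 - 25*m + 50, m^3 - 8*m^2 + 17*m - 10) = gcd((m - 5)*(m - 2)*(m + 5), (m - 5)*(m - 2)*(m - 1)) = m^2 - 7*m + 10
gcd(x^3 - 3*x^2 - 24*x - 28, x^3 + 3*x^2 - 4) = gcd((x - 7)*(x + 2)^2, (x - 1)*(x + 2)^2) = x^2 + 4*x + 4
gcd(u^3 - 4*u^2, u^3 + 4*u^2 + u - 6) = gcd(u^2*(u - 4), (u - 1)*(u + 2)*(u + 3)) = 1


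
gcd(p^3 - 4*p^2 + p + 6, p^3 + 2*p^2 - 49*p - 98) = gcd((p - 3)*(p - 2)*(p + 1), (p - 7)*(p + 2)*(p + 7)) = 1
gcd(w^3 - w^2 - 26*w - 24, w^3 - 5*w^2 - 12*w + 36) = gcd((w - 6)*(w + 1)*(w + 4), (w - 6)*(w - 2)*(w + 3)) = w - 6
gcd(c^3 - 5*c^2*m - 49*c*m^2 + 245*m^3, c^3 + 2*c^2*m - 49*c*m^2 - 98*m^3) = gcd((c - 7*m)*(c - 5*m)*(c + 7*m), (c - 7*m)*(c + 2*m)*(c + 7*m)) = c^2 - 49*m^2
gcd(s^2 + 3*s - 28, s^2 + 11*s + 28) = s + 7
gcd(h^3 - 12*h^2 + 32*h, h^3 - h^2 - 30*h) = h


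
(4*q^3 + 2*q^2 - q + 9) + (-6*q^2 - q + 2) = 4*q^3 - 4*q^2 - 2*q + 11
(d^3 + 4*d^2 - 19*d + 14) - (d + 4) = d^3 + 4*d^2 - 20*d + 10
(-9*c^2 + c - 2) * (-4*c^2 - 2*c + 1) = 36*c^4 + 14*c^3 - 3*c^2 + 5*c - 2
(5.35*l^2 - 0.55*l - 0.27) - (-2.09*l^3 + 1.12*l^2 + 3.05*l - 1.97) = 2.09*l^3 + 4.23*l^2 - 3.6*l + 1.7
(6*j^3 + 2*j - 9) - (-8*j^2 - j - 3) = 6*j^3 + 8*j^2 + 3*j - 6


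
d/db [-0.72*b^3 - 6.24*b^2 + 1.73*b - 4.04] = -2.16*b^2 - 12.48*b + 1.73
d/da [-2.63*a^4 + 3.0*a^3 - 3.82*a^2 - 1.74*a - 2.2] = -10.52*a^3 + 9.0*a^2 - 7.64*a - 1.74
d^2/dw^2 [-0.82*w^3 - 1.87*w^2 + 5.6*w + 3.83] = -4.92*w - 3.74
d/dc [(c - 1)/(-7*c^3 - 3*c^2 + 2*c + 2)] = (-7*c^3 - 3*c^2 + 2*c + (c - 1)*(21*c^2 + 6*c - 2) + 2)/(7*c^3 + 3*c^2 - 2*c - 2)^2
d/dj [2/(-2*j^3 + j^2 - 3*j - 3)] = 2*(6*j^2 - 2*j + 3)/(2*j^3 - j^2 + 3*j + 3)^2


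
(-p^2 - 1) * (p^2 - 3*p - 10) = -p^4 + 3*p^3 + 9*p^2 + 3*p + 10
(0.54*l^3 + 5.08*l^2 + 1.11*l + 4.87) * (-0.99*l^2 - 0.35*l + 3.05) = -0.5346*l^5 - 5.2182*l^4 - 1.2299*l^3 + 10.2842*l^2 + 1.681*l + 14.8535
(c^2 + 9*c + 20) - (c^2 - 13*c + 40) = 22*c - 20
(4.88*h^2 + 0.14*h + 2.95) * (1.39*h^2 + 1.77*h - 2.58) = 6.7832*h^4 + 8.8322*h^3 - 8.2421*h^2 + 4.8603*h - 7.611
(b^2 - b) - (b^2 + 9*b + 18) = -10*b - 18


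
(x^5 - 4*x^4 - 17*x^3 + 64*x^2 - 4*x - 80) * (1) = x^5 - 4*x^4 - 17*x^3 + 64*x^2 - 4*x - 80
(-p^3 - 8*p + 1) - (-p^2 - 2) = -p^3 + p^2 - 8*p + 3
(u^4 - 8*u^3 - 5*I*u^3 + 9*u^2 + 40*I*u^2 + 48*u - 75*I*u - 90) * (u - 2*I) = u^5 - 8*u^4 - 7*I*u^4 - u^3 + 56*I*u^3 + 128*u^2 - 93*I*u^2 - 240*u - 96*I*u + 180*I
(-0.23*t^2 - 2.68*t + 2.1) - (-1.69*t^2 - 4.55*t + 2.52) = 1.46*t^2 + 1.87*t - 0.42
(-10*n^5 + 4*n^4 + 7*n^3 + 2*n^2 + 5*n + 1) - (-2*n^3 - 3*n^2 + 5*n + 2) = -10*n^5 + 4*n^4 + 9*n^3 + 5*n^2 - 1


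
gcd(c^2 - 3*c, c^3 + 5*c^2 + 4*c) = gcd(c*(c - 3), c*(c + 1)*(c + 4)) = c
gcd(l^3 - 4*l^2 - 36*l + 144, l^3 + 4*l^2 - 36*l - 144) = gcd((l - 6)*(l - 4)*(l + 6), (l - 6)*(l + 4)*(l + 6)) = l^2 - 36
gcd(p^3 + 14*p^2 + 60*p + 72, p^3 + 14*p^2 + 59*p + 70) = p + 2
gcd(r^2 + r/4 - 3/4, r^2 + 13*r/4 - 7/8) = 1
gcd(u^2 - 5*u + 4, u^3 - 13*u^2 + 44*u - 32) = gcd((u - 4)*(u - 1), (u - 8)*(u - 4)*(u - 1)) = u^2 - 5*u + 4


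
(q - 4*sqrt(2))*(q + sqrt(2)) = q^2 - 3*sqrt(2)*q - 8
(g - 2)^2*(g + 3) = g^3 - g^2 - 8*g + 12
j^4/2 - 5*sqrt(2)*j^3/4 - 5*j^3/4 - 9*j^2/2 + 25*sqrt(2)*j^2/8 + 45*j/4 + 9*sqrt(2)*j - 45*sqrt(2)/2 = (j/2 + sqrt(2))*(j - 5/2)*(j - 3*sqrt(2))*(j - 3*sqrt(2)/2)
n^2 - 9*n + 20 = (n - 5)*(n - 4)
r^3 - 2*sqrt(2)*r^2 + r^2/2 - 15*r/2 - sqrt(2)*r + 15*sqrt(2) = (r - 5/2)*(r + 3)*(r - 2*sqrt(2))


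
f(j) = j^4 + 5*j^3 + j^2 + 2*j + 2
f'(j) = 4*j^3 + 15*j^2 + 2*j + 2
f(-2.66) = -40.29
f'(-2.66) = 27.53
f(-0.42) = 1.00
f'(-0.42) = 3.51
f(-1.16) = -4.97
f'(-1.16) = 13.62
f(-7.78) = 1356.10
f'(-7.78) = -989.28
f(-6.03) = 252.13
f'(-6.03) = -341.67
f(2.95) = 220.70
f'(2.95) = 241.13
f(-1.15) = -4.83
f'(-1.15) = 13.45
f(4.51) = 903.75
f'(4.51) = 683.06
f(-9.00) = 2981.00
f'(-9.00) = -1717.00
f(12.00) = 29546.00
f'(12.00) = 9098.00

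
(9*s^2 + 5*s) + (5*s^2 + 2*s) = 14*s^2 + 7*s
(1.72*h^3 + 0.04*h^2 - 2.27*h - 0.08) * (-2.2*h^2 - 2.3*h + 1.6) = -3.784*h^5 - 4.044*h^4 + 7.654*h^3 + 5.461*h^2 - 3.448*h - 0.128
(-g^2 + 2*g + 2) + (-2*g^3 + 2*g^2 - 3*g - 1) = -2*g^3 + g^2 - g + 1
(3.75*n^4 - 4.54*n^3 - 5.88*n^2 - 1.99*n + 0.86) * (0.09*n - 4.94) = 0.3375*n^5 - 18.9336*n^4 + 21.8984*n^3 + 28.8681*n^2 + 9.908*n - 4.2484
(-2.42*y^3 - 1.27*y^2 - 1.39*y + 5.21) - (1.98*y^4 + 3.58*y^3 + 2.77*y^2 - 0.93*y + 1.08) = -1.98*y^4 - 6.0*y^3 - 4.04*y^2 - 0.46*y + 4.13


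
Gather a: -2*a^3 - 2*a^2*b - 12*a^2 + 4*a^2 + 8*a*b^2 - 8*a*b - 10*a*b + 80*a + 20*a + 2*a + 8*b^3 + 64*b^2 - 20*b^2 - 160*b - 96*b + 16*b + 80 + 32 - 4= -2*a^3 + a^2*(-2*b - 8) + a*(8*b^2 - 18*b + 102) + 8*b^3 + 44*b^2 - 240*b + 108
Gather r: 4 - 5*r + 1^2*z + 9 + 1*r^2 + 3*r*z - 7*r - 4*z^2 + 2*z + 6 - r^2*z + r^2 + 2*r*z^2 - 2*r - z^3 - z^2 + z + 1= r^2*(2 - z) + r*(2*z^2 + 3*z - 14) - z^3 - 5*z^2 + 4*z + 20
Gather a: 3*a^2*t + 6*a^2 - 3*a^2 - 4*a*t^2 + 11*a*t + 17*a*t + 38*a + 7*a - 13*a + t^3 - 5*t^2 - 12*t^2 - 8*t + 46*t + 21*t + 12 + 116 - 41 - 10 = a^2*(3*t + 3) + a*(-4*t^2 + 28*t + 32) + t^3 - 17*t^2 + 59*t + 77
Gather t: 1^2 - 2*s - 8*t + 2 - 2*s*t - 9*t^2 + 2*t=-2*s - 9*t^2 + t*(-2*s - 6) + 3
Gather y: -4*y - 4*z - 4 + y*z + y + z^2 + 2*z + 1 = y*(z - 3) + z^2 - 2*z - 3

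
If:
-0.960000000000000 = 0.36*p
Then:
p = -2.67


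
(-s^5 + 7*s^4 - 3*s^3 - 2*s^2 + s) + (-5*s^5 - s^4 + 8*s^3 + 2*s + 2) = -6*s^5 + 6*s^4 + 5*s^3 - 2*s^2 + 3*s + 2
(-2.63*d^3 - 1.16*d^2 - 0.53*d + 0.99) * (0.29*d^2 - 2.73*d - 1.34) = -0.7627*d^5 + 6.8435*d^4 + 6.5373*d^3 + 3.2884*d^2 - 1.9925*d - 1.3266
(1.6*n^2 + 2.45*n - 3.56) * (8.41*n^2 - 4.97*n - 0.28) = 13.456*n^4 + 12.6525*n^3 - 42.5641*n^2 + 17.0072*n + 0.9968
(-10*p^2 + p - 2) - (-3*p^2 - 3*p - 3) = -7*p^2 + 4*p + 1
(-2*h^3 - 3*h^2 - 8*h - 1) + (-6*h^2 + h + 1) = -2*h^3 - 9*h^2 - 7*h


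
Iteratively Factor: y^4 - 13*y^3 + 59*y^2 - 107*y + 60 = (y - 3)*(y^3 - 10*y^2 + 29*y - 20) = (y - 3)*(y - 1)*(y^2 - 9*y + 20) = (y - 4)*(y - 3)*(y - 1)*(y - 5)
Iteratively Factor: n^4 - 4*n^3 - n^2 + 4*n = (n - 4)*(n^3 - n) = (n - 4)*(n + 1)*(n^2 - n) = (n - 4)*(n - 1)*(n + 1)*(n)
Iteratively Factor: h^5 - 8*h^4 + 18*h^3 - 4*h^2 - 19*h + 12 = (h - 1)*(h^4 - 7*h^3 + 11*h^2 + 7*h - 12) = (h - 1)^2*(h^3 - 6*h^2 + 5*h + 12) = (h - 4)*(h - 1)^2*(h^2 - 2*h - 3) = (h - 4)*(h - 3)*(h - 1)^2*(h + 1)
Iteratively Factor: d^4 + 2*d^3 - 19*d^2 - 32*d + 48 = (d - 1)*(d^3 + 3*d^2 - 16*d - 48) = (d - 1)*(d + 3)*(d^2 - 16) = (d - 1)*(d + 3)*(d + 4)*(d - 4)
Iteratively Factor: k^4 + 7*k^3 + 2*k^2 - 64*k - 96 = (k - 3)*(k^3 + 10*k^2 + 32*k + 32) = (k - 3)*(k + 4)*(k^2 + 6*k + 8) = (k - 3)*(k + 4)^2*(k + 2)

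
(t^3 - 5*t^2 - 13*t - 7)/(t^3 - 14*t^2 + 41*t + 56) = (t + 1)/(t - 8)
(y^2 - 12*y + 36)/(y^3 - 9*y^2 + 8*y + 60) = (y - 6)/(y^2 - 3*y - 10)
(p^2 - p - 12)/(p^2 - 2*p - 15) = (p - 4)/(p - 5)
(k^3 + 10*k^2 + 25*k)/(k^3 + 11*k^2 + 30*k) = (k + 5)/(k + 6)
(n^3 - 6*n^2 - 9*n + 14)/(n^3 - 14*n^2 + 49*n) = (n^2 + n - 2)/(n*(n - 7))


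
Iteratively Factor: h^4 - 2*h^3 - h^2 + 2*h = (h)*(h^3 - 2*h^2 - h + 2) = h*(h + 1)*(h^2 - 3*h + 2) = h*(h - 2)*(h + 1)*(h - 1)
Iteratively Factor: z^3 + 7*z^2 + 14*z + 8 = (z + 4)*(z^2 + 3*z + 2) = (z + 1)*(z + 4)*(z + 2)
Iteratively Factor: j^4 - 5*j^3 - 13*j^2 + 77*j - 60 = (j - 3)*(j^3 - 2*j^2 - 19*j + 20) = (j - 3)*(j + 4)*(j^2 - 6*j + 5) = (j - 5)*(j - 3)*(j + 4)*(j - 1)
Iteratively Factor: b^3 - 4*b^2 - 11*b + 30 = (b + 3)*(b^2 - 7*b + 10) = (b - 2)*(b + 3)*(b - 5)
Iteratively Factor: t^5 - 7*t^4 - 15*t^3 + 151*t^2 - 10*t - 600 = (t - 5)*(t^4 - 2*t^3 - 25*t^2 + 26*t + 120) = (t - 5)*(t + 4)*(t^3 - 6*t^2 - t + 30) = (t - 5)*(t - 3)*(t + 4)*(t^2 - 3*t - 10) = (t - 5)^2*(t - 3)*(t + 4)*(t + 2)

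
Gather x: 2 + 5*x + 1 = 5*x + 3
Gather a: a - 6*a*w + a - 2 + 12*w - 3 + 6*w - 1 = a*(2 - 6*w) + 18*w - 6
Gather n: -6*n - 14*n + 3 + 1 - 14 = -20*n - 10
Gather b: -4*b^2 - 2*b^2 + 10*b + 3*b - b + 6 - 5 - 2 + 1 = -6*b^2 + 12*b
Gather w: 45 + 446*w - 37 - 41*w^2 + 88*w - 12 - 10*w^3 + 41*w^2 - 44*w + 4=-10*w^3 + 490*w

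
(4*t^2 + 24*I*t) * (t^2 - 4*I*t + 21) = 4*t^4 + 8*I*t^3 + 180*t^2 + 504*I*t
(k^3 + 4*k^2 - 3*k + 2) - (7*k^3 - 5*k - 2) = -6*k^3 + 4*k^2 + 2*k + 4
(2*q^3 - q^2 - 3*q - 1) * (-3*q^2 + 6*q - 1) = -6*q^5 + 15*q^4 + q^3 - 14*q^2 - 3*q + 1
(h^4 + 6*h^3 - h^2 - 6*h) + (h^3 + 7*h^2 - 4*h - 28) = h^4 + 7*h^3 + 6*h^2 - 10*h - 28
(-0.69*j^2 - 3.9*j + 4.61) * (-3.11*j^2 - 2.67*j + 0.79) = 2.1459*j^4 + 13.9713*j^3 - 4.4692*j^2 - 15.3897*j + 3.6419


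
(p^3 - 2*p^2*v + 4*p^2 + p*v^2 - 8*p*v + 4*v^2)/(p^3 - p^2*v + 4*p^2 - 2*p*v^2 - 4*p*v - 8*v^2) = (p^2 - 2*p*v + v^2)/(p^2 - p*v - 2*v^2)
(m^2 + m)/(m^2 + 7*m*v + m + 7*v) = m/(m + 7*v)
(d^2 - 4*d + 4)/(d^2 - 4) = (d - 2)/(d + 2)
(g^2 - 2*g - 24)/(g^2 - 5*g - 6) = (g + 4)/(g + 1)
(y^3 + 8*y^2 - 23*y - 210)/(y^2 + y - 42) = (y^2 + y - 30)/(y - 6)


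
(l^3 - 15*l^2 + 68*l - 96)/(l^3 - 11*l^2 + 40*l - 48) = (l - 8)/(l - 4)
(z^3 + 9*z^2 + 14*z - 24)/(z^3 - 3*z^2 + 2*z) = (z^2 + 10*z + 24)/(z*(z - 2))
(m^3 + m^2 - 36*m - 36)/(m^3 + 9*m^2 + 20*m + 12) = (m - 6)/(m + 2)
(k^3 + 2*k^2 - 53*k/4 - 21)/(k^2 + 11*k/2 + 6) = k - 7/2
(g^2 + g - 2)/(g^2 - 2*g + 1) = (g + 2)/(g - 1)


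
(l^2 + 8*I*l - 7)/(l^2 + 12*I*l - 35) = (l + I)/(l + 5*I)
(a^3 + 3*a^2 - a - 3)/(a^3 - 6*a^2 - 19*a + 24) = (a + 1)/(a - 8)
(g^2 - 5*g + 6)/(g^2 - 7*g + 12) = (g - 2)/(g - 4)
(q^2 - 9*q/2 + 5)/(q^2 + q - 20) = (q^2 - 9*q/2 + 5)/(q^2 + q - 20)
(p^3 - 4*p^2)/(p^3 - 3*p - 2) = p^2*(4 - p)/(-p^3 + 3*p + 2)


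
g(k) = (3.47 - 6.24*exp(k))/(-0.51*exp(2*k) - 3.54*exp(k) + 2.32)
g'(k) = (3.47 - 6.24*exp(k))*(1.02*exp(2*k) + 3.54*exp(k))/(-0.51*exp(2*k) - 3.54*exp(k) + 2.32)^2 - 6.24*exp(k)/(-0.51*exp(2*k) - 3.54*exp(k) + 2.32)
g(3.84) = 0.23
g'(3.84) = -0.20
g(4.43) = 0.13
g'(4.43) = -0.12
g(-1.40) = 1.36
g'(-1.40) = -0.19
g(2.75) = 0.53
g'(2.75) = -0.36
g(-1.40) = 1.36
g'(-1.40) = -0.19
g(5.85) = 0.03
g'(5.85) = -0.03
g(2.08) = 0.79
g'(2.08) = -0.41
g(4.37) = 0.14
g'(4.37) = -0.13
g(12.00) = 0.00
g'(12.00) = 0.00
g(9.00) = 0.00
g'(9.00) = 0.00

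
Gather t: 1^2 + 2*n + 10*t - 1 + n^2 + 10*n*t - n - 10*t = n^2 + 10*n*t + n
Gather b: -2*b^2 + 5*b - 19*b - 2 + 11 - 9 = -2*b^2 - 14*b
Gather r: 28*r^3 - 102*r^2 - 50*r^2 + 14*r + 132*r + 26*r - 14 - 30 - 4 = 28*r^3 - 152*r^2 + 172*r - 48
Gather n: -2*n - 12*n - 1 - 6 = -14*n - 7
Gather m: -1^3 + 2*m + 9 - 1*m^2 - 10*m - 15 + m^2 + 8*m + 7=0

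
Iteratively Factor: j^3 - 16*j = (j)*(j^2 - 16) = j*(j + 4)*(j - 4)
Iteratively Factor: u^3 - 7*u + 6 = (u - 2)*(u^2 + 2*u - 3) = (u - 2)*(u - 1)*(u + 3)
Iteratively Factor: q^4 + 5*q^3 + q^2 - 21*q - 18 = (q - 2)*(q^3 + 7*q^2 + 15*q + 9) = (q - 2)*(q + 1)*(q^2 + 6*q + 9) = (q - 2)*(q + 1)*(q + 3)*(q + 3)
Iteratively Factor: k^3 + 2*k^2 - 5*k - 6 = (k + 3)*(k^2 - k - 2) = (k + 1)*(k + 3)*(k - 2)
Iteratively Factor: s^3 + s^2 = (s + 1)*(s^2) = s*(s + 1)*(s)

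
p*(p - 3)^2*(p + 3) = p^4 - 3*p^3 - 9*p^2 + 27*p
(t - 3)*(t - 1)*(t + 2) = t^3 - 2*t^2 - 5*t + 6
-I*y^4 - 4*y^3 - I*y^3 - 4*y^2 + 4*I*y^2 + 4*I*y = y*(y - 2*I)^2*(-I*y - I)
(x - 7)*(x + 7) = x^2 - 49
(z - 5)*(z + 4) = z^2 - z - 20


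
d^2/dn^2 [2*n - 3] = 0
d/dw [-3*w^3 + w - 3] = 1 - 9*w^2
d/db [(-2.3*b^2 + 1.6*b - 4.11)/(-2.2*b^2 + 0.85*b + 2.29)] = (1.565*b^2 - 28.618*b + 7.1575)/(4.84*b^4 - 3.74*b^3 - 9.3535*b^2 + 3.893*b + 5.2441)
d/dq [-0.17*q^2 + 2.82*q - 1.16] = 2.82 - 0.34*q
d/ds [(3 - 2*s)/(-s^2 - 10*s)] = 2*(-s^2 + 3*s + 15)/(s^2*(s^2 + 20*s + 100))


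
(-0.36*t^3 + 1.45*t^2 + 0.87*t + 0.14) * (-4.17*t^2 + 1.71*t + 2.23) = 1.5012*t^5 - 6.6621*t^4 - 1.9512*t^3 + 4.1374*t^2 + 2.1795*t + 0.3122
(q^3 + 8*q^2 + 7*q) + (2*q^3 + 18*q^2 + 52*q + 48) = 3*q^3 + 26*q^2 + 59*q + 48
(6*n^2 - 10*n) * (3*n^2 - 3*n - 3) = 18*n^4 - 48*n^3 + 12*n^2 + 30*n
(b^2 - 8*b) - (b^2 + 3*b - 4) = 4 - 11*b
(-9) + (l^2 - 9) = l^2 - 18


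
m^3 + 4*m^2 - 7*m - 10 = (m - 2)*(m + 1)*(m + 5)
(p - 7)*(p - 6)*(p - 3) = p^3 - 16*p^2 + 81*p - 126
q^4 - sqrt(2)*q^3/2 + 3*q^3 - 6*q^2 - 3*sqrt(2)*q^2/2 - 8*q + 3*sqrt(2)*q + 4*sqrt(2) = (q - 2)*(q + 1)*(q + 4)*(q - sqrt(2)/2)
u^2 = u^2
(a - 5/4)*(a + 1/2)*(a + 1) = a^3 + a^2/4 - 11*a/8 - 5/8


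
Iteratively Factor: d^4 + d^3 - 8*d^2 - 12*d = (d)*(d^3 + d^2 - 8*d - 12) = d*(d + 2)*(d^2 - d - 6) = d*(d + 2)^2*(d - 3)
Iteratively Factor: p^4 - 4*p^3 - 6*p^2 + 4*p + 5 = (p - 5)*(p^3 + p^2 - p - 1) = (p - 5)*(p - 1)*(p^2 + 2*p + 1) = (p - 5)*(p - 1)*(p + 1)*(p + 1)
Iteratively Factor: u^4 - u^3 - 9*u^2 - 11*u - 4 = (u + 1)*(u^3 - 2*u^2 - 7*u - 4) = (u - 4)*(u + 1)*(u^2 + 2*u + 1) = (u - 4)*(u + 1)^2*(u + 1)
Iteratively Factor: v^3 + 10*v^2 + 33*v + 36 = (v + 3)*(v^2 + 7*v + 12) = (v + 3)*(v + 4)*(v + 3)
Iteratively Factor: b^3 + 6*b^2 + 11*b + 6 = (b + 3)*(b^2 + 3*b + 2) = (b + 2)*(b + 3)*(b + 1)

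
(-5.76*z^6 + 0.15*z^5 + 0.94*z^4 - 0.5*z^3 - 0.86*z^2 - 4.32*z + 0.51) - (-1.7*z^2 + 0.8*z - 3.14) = -5.76*z^6 + 0.15*z^5 + 0.94*z^4 - 0.5*z^3 + 0.84*z^2 - 5.12*z + 3.65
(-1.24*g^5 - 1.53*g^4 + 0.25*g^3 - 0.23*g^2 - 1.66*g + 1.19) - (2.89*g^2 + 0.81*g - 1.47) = -1.24*g^5 - 1.53*g^4 + 0.25*g^3 - 3.12*g^2 - 2.47*g + 2.66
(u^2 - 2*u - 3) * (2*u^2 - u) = 2*u^4 - 5*u^3 - 4*u^2 + 3*u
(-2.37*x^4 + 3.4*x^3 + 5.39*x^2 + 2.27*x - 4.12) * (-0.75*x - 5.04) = 1.7775*x^5 + 9.3948*x^4 - 21.1785*x^3 - 28.8681*x^2 - 8.3508*x + 20.7648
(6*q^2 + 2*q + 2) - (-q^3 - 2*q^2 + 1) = q^3 + 8*q^2 + 2*q + 1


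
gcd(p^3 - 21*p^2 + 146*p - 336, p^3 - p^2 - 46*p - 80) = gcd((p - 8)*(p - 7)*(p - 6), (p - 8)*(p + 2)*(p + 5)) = p - 8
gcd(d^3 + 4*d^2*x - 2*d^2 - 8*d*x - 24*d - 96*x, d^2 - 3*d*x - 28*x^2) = d + 4*x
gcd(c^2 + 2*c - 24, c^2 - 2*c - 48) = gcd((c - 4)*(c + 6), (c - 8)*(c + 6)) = c + 6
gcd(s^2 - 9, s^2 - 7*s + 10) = 1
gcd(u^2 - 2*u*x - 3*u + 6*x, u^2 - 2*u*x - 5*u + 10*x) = -u + 2*x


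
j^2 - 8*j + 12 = (j - 6)*(j - 2)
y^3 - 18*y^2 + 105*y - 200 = (y - 8)*(y - 5)^2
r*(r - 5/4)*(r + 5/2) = r^3 + 5*r^2/4 - 25*r/8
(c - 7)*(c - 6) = c^2 - 13*c + 42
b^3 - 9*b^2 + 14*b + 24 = (b - 6)*(b - 4)*(b + 1)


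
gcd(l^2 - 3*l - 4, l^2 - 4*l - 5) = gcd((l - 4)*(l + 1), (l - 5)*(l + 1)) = l + 1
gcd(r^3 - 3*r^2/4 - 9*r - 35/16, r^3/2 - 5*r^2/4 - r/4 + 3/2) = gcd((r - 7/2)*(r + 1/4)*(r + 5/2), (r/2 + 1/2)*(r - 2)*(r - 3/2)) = 1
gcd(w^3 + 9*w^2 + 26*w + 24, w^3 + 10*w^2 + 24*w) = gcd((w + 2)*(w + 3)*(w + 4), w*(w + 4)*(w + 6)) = w + 4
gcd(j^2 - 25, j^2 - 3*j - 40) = j + 5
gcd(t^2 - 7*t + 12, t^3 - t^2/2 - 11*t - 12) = t - 4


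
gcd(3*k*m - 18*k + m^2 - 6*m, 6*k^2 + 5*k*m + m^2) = 3*k + m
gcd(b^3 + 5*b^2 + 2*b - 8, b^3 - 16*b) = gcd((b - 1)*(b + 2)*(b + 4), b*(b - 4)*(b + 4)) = b + 4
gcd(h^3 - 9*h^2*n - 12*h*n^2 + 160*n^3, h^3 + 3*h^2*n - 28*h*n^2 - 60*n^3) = h - 5*n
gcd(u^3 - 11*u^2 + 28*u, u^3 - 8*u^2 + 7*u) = u^2 - 7*u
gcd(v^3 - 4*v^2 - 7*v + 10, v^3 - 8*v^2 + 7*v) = v - 1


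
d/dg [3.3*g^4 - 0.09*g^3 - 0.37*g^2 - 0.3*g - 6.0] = 13.2*g^3 - 0.27*g^2 - 0.74*g - 0.3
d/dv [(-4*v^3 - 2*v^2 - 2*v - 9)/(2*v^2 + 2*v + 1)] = 4*(-2*v^4 - 4*v^3 - 3*v^2 + 8*v + 4)/(4*v^4 + 8*v^3 + 8*v^2 + 4*v + 1)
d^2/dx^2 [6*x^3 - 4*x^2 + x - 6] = 36*x - 8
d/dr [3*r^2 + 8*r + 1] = 6*r + 8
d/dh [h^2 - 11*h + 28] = 2*h - 11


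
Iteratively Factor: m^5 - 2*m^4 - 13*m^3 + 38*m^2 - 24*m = (m - 2)*(m^4 - 13*m^2 + 12*m) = (m - 2)*(m + 4)*(m^3 - 4*m^2 + 3*m) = (m - 2)*(m - 1)*(m + 4)*(m^2 - 3*m) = m*(m - 2)*(m - 1)*(m + 4)*(m - 3)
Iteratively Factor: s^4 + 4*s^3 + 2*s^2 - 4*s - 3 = (s + 1)*(s^3 + 3*s^2 - s - 3) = (s + 1)*(s + 3)*(s^2 - 1) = (s + 1)^2*(s + 3)*(s - 1)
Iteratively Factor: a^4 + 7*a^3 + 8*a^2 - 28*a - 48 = (a - 2)*(a^3 + 9*a^2 + 26*a + 24) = (a - 2)*(a + 2)*(a^2 + 7*a + 12) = (a - 2)*(a + 2)*(a + 4)*(a + 3)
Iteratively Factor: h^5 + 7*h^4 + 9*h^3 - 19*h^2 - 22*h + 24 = (h + 4)*(h^4 + 3*h^3 - 3*h^2 - 7*h + 6) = (h + 3)*(h + 4)*(h^3 - 3*h + 2) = (h - 1)*(h + 3)*(h + 4)*(h^2 + h - 2) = (h - 1)^2*(h + 3)*(h + 4)*(h + 2)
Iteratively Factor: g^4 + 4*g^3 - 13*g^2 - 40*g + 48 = (g + 4)*(g^3 - 13*g + 12) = (g + 4)^2*(g^2 - 4*g + 3) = (g - 3)*(g + 4)^2*(g - 1)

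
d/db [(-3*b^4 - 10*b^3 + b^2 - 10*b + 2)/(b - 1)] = (-9*b^4 - 8*b^3 + 31*b^2 - 2*b + 8)/(b^2 - 2*b + 1)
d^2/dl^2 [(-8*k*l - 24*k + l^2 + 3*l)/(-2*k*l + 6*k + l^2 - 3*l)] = 2*((2*k - 2*l + 3)^2*(8*k*l + 24*k - l^2 - 3*l) - (2*k*l - 6*k - l^2 + 3*l)^2 + (2*k*l - 6*k - l^2 + 3*l)*(8*k*l + 24*k - l^2 - 3*l + (-8*k + 2*l + 3)*(2*k - 2*l + 3)))/(2*k*l - 6*k - l^2 + 3*l)^3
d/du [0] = 0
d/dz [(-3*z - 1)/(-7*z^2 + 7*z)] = (-3*z^2 - 2*z + 1)/(7*z^2*(z^2 - 2*z + 1))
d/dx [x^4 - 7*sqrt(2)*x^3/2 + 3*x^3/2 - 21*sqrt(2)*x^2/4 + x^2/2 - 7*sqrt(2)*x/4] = 4*x^3 - 21*sqrt(2)*x^2/2 + 9*x^2/2 - 21*sqrt(2)*x/2 + x - 7*sqrt(2)/4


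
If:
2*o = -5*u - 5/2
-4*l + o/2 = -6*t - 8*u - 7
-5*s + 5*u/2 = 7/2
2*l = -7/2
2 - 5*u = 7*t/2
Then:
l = -7/4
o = -1240/51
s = 3991/1020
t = -643/51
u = 941/102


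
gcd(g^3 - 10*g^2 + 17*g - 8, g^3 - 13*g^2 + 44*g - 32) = g^2 - 9*g + 8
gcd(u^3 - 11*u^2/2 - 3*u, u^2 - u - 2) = 1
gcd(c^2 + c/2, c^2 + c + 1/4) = c + 1/2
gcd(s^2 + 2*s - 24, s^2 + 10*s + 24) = s + 6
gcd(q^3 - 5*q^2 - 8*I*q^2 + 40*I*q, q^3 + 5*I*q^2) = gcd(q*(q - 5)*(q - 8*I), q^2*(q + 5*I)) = q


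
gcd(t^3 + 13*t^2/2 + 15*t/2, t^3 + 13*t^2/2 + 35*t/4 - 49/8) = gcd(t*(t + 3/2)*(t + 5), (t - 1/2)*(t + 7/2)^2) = 1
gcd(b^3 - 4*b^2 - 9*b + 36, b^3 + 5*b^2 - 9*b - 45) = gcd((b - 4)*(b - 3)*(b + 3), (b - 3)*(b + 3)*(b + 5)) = b^2 - 9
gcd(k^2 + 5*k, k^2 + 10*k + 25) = k + 5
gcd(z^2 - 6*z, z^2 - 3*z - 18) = z - 6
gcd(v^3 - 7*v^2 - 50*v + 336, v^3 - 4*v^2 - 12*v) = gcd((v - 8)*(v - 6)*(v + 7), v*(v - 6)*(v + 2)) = v - 6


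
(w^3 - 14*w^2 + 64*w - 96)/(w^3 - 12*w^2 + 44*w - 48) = (w - 4)/(w - 2)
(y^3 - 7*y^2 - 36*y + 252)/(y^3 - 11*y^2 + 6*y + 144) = (y^2 - y - 42)/(y^2 - 5*y - 24)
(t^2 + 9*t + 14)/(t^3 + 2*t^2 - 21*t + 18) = (t^2 + 9*t + 14)/(t^3 + 2*t^2 - 21*t + 18)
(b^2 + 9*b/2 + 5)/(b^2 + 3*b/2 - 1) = (2*b + 5)/(2*b - 1)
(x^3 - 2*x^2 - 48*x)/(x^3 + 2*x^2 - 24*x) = (x - 8)/(x - 4)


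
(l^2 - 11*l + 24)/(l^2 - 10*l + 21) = (l - 8)/(l - 7)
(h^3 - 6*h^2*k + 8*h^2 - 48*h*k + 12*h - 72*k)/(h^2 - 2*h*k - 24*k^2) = (h^2 + 8*h + 12)/(h + 4*k)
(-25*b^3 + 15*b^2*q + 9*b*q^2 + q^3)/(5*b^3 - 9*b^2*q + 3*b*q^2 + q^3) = (5*b + q)/(-b + q)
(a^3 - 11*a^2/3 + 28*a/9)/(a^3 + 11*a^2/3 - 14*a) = (a - 4/3)/(a + 6)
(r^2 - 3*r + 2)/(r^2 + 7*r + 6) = (r^2 - 3*r + 2)/(r^2 + 7*r + 6)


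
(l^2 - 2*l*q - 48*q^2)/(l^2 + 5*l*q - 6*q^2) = (-l + 8*q)/(-l + q)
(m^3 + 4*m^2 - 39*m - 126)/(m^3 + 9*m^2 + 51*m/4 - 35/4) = 4*(m^2 - 3*m - 18)/(4*m^2 + 8*m - 5)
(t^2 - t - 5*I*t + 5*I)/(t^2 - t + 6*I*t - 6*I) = (t - 5*I)/(t + 6*I)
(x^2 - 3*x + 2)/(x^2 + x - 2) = (x - 2)/(x + 2)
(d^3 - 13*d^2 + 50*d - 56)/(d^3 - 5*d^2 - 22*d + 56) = (d - 4)/(d + 4)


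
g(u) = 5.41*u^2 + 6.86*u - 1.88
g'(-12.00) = -122.98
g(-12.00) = 694.84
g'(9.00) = 104.24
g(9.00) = 498.07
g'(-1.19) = -6.02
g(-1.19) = -2.38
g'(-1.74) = -11.97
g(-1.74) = 2.56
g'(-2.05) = -15.32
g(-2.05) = 6.79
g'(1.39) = 21.90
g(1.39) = 18.11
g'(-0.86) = -2.45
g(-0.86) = -3.78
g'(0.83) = 15.84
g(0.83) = 7.54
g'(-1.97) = -14.46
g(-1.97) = 5.60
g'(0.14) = 8.37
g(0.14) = -0.81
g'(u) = 10.82*u + 6.86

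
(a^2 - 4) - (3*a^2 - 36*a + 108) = -2*a^2 + 36*a - 112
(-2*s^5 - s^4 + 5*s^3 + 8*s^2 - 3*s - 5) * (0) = 0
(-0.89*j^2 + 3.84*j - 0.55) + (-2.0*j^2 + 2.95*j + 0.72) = -2.89*j^2 + 6.79*j + 0.17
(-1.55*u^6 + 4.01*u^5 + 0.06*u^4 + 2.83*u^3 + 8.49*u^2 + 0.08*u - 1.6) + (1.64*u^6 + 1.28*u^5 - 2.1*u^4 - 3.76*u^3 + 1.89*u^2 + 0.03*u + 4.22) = 0.0899999999999999*u^6 + 5.29*u^5 - 2.04*u^4 - 0.93*u^3 + 10.38*u^2 + 0.11*u + 2.62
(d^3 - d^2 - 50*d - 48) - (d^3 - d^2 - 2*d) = -48*d - 48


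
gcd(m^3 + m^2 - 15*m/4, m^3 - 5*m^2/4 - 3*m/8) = m^2 - 3*m/2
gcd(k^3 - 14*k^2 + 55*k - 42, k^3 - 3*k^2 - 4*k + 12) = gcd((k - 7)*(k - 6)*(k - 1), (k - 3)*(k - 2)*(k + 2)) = 1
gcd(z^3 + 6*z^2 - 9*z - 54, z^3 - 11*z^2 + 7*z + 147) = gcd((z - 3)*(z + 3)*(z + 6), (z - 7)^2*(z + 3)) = z + 3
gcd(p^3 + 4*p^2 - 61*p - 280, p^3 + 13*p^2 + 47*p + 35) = p^2 + 12*p + 35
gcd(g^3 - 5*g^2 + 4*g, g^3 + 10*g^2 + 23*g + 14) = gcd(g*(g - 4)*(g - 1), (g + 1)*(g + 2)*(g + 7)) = 1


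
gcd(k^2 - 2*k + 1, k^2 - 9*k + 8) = k - 1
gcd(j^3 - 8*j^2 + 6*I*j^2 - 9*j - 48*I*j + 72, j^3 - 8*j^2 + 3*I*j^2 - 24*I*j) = j^2 + j*(-8 + 3*I) - 24*I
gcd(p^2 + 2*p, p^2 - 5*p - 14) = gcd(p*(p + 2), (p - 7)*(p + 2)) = p + 2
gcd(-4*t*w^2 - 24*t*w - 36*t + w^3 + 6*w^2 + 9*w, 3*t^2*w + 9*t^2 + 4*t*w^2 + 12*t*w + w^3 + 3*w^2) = w + 3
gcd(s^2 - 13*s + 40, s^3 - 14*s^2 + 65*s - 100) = s - 5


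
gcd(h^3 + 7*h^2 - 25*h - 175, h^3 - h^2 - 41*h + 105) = h^2 + 2*h - 35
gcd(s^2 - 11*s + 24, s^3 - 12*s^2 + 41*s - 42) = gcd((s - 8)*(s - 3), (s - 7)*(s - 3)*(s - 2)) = s - 3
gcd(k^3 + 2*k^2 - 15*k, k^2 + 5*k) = k^2 + 5*k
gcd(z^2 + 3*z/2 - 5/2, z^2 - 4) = 1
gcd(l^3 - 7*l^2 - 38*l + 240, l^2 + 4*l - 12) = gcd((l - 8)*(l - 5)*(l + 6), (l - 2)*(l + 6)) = l + 6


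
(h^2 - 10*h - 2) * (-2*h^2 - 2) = -2*h^4 + 20*h^3 + 2*h^2 + 20*h + 4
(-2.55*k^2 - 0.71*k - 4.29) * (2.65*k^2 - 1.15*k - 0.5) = -6.7575*k^4 + 1.051*k^3 - 9.277*k^2 + 5.2885*k + 2.145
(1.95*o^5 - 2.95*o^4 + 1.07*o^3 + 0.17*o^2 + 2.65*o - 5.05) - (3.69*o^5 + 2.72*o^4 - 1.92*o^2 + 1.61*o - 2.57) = -1.74*o^5 - 5.67*o^4 + 1.07*o^3 + 2.09*o^2 + 1.04*o - 2.48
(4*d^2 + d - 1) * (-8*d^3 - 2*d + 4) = -32*d^5 - 8*d^4 + 14*d^2 + 6*d - 4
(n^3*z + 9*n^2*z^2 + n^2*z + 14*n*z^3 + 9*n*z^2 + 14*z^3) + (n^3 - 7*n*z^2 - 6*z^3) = n^3*z + n^3 + 9*n^2*z^2 + n^2*z + 14*n*z^3 + 2*n*z^2 + 8*z^3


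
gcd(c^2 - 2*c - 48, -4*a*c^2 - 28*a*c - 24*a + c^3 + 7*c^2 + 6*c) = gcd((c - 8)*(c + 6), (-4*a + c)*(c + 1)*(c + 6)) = c + 6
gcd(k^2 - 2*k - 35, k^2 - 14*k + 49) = k - 7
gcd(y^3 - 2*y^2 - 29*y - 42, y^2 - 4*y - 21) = y^2 - 4*y - 21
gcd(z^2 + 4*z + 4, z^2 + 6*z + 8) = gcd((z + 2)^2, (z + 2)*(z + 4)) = z + 2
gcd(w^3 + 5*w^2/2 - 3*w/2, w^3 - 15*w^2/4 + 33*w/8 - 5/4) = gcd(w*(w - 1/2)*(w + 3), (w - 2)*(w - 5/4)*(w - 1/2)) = w - 1/2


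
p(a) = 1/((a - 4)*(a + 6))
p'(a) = -1/((a - 4)*(a + 6)^2) - 1/((a - 4)^2*(a + 6)) = 2*(-a - 1)/(a^4 + 4*a^3 - 44*a^2 - 96*a + 576)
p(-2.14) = -0.04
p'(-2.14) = 0.00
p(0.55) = -0.04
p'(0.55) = -0.01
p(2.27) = -0.07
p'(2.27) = -0.03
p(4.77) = 0.12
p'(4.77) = -0.17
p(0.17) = -0.04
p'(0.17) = -0.00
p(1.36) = -0.05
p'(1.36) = -0.01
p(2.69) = -0.09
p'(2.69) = -0.06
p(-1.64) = -0.04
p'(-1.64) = 0.00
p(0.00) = -0.04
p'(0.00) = 0.00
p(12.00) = 0.01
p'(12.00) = 0.00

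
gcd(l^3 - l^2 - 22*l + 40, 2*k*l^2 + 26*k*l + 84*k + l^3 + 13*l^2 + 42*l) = 1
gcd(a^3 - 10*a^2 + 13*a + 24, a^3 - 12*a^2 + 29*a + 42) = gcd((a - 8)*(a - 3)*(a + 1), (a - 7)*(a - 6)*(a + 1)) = a + 1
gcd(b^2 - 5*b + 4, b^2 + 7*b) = 1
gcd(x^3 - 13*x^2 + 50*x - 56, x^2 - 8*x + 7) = x - 7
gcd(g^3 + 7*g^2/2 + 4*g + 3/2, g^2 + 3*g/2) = g + 3/2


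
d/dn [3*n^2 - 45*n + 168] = 6*n - 45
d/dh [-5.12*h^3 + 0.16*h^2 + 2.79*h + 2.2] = -15.36*h^2 + 0.32*h + 2.79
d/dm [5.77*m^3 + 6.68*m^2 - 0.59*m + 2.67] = 17.31*m^2 + 13.36*m - 0.59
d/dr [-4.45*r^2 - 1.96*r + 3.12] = -8.9*r - 1.96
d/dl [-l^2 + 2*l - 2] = 2 - 2*l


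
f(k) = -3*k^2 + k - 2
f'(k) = 1 - 6*k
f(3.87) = -43.06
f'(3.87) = -22.22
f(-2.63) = -25.38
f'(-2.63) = 16.78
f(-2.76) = -27.61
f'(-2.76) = 17.56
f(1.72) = -9.16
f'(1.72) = -9.32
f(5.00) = -72.00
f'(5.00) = -29.00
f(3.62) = -37.69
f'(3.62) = -20.72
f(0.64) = -2.59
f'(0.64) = -2.84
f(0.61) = -2.51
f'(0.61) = -2.66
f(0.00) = -2.00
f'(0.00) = 1.00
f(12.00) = -422.00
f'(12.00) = -71.00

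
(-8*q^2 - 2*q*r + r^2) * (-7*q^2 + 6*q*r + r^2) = 56*q^4 - 34*q^3*r - 27*q^2*r^2 + 4*q*r^3 + r^4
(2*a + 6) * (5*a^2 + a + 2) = 10*a^3 + 32*a^2 + 10*a + 12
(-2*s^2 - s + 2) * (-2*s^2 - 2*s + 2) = 4*s^4 + 6*s^3 - 6*s^2 - 6*s + 4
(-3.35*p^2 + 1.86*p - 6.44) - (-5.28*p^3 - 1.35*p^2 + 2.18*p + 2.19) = 5.28*p^3 - 2.0*p^2 - 0.32*p - 8.63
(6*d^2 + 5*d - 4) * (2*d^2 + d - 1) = 12*d^4 + 16*d^3 - 9*d^2 - 9*d + 4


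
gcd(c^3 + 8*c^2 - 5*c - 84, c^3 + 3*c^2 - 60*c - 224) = c^2 + 11*c + 28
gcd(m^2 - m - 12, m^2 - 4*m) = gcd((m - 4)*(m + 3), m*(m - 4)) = m - 4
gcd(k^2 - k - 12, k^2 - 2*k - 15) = k + 3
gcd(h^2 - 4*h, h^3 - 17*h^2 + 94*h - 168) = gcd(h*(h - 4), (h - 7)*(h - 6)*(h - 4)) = h - 4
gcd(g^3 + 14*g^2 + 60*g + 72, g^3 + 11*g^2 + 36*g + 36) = g^2 + 8*g + 12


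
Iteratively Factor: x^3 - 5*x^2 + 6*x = (x - 2)*(x^2 - 3*x) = (x - 3)*(x - 2)*(x)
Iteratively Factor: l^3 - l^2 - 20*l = (l)*(l^2 - l - 20) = l*(l + 4)*(l - 5)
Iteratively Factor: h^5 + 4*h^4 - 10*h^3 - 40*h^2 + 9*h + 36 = (h + 4)*(h^4 - 10*h^2 + 9) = (h + 3)*(h + 4)*(h^3 - 3*h^2 - h + 3) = (h - 1)*(h + 3)*(h + 4)*(h^2 - 2*h - 3) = (h - 3)*(h - 1)*(h + 3)*(h + 4)*(h + 1)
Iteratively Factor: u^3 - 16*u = (u + 4)*(u^2 - 4*u) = (u - 4)*(u + 4)*(u)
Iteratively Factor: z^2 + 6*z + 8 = (z + 2)*(z + 4)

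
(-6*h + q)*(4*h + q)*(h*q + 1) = -24*h^3*q - 2*h^2*q^2 - 24*h^2 + h*q^3 - 2*h*q + q^2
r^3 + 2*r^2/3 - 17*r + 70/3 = (r - 7/3)*(r - 2)*(r + 5)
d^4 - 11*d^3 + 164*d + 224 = (d - 8)*(d - 7)*(d + 2)^2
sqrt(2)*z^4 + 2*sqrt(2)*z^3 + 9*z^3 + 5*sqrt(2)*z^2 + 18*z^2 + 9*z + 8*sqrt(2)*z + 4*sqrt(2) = (z + 1)^2*(z + 4*sqrt(2))*(sqrt(2)*z + 1)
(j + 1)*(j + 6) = j^2 + 7*j + 6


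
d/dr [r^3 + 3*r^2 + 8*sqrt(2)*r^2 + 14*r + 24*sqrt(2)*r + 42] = 3*r^2 + 6*r + 16*sqrt(2)*r + 14 + 24*sqrt(2)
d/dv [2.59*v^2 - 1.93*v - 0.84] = 5.18*v - 1.93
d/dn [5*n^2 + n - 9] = 10*n + 1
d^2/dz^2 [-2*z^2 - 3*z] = -4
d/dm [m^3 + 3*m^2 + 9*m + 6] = 3*m^2 + 6*m + 9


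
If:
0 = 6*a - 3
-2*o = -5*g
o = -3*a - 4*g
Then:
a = 1/2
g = -3/13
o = -15/26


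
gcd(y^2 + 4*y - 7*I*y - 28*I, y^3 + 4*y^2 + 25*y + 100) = y + 4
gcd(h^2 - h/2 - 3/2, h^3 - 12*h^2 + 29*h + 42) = h + 1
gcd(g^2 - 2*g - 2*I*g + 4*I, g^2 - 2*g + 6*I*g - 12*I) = g - 2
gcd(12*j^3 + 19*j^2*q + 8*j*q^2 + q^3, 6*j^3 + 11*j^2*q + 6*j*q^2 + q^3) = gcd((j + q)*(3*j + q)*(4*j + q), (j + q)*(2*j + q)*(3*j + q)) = 3*j^2 + 4*j*q + q^2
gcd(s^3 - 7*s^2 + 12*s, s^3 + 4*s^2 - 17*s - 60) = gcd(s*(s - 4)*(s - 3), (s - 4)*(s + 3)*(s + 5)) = s - 4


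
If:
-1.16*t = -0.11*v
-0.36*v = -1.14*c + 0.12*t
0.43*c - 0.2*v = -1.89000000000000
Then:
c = 10.28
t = 2.99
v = 31.54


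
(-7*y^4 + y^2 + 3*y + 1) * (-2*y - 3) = 14*y^5 + 21*y^4 - 2*y^3 - 9*y^2 - 11*y - 3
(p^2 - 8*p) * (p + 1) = p^3 - 7*p^2 - 8*p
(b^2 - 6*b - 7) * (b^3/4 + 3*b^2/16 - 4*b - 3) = b^5/4 - 21*b^4/16 - 55*b^3/8 + 315*b^2/16 + 46*b + 21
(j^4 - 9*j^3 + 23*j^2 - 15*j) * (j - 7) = j^5 - 16*j^4 + 86*j^3 - 176*j^2 + 105*j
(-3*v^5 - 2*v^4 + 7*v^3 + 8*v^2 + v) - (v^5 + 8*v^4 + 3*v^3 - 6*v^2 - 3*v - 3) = -4*v^5 - 10*v^4 + 4*v^3 + 14*v^2 + 4*v + 3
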